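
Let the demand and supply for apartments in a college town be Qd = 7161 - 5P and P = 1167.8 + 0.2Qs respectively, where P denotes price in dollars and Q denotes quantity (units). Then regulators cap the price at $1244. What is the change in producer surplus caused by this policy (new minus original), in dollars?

Rearranging supply gives Qs = 5P - 5839. Equilibrium: 7161 - 5P = 5P - 5839, so 13000 = 10P and P* = 1300, Q* = 661.
The ceiling of 1244 is below the equilibrium price 1300, so it binds.
At P = 1244: Qd = 7161 - 5·1244 = 941 and Qs = 5·1244 - 5839 = 381.
Producer surplus without the control is ½ · (1300 - 1167.8) · 661 = 43692.1.
With the ceiling, producers sell 381 units at 1244, so PS = ½ · (1244 - 1167.8) · 381 = 14516.1.
Change in producer surplus = 14516.1 - 43692.1 = -29176.

-29176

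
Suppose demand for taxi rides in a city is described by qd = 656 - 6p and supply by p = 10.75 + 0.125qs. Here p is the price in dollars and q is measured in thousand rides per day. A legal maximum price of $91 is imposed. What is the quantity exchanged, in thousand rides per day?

338

Rearranging supply gives qs = 8p - 86. Without the control the market clears where 656 - 6p = 8p - 86, i.e. p* = 53 and q* = 338.
The ceiling of 91 is above the equilibrium price 53, so it is not binding; the market clears at p* = 53, q* = 338.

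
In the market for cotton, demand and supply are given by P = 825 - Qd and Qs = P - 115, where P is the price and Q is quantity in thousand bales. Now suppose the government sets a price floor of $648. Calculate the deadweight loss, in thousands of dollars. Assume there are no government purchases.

Rearranging demand gives Qd = 825 - P. Without the control the market clears where 825 - P = P - 115, i.e. P* = 470 and Q* = 355.
Because the floor (648) lies above the market-clearing price, it is binding.
At P = 648: Qd = 825 - 648 = 177 and Qs = 648 - 115 = 533.
Quantity traded falls to 177. At Q = 177 the demand price is 825 - 177 = 648 and the supply price is 115 + 177 = 292.
Deadweight loss = ½ · (648 - 292) · (355 - 177) = ½ · 356 · 178 = 31684.

31684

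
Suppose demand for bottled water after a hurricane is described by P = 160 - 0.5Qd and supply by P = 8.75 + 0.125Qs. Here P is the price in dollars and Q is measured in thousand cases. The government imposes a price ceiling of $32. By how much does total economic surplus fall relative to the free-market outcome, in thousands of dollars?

Rearranging demand gives Qd = 320 - 2P; rearranging supply gives Qs = 8P - 70. In a free market, 320 - 2P = 8P - 70 gives the equilibrium P* = 39, Q* = 242.
The ceiling of 32 is below the equilibrium price 39, so it binds.
At P = 32: Qd = 320 - 2·32 = 256 and Qs = 8·32 - 70 = 186.
Quantity traded falls to 186. At Q = 186 the demand price is (320 - 186)/2 = 67 and the supply price is (70 + 186)/8 = 32.
Deadweight loss = ½ · (67 - 32) · (242 - 186) = ½ · 35 · 56 = 980.

980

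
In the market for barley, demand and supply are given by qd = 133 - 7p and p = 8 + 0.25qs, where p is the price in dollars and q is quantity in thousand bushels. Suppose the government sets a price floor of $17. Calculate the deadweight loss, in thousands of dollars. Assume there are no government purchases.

Rearranging supply gives qs = 4p - 32. In a free market, 133 - 7p = 4p - 32 gives the equilibrium p* = 15, q* = 28.
Because the floor (17) lies above the market-clearing price, it is binding.
At p = 17: qd = 133 - 7·17 = 14 and qs = 4·17 - 32 = 36.
Quantity traded falls to 14. At q = 14 the demand price is (133 - 14)/7 = 17 and the supply price is (32 + 14)/4 = 11.5.
Deadweight loss = ½ · (17 - 11.5) · (28 - 14) = ½ · 5.5 · 14 = 38.5.

38.5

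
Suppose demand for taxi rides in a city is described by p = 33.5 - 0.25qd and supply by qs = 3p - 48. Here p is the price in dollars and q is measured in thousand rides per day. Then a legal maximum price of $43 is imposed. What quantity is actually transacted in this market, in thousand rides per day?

Rearranging demand gives qd = 134 - 4p. Equilibrium: 134 - 4p = 3p - 48, so 182 = 7p and p* = 26, q* = 30.
Since 43 is above p* = 26, the ceiling does not bind and the free-market outcome prevails.

30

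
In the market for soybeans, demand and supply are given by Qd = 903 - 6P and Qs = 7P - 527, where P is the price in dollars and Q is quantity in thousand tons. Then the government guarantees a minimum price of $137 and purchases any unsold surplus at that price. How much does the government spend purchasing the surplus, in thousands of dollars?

48087

Setting quantity demanded equal to quantity supplied, 903 - 6P = 7P - 527, gives P* = 110 and Q* = 243.
Since 137 > 110, the floor is binding.
At P = 137: Qd = 903 - 6·137 = 81 and Qs = 7·137 - 527 = 432.
Surplus = Qs - Qd = 351.
Government expenditure = surplus × support price = 351 × 137 = 48087.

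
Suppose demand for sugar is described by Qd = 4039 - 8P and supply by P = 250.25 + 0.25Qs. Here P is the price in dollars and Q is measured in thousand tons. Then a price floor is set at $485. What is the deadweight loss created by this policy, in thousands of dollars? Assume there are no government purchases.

Rearranging supply gives Qs = 4P - 1001. Equilibrium: 4039 - 8P = 4P - 1001, so 5040 = 12P and P* = 420, Q* = 679.
Because the floor (485) lies above the market-clearing price, it is binding.
At P = 485: Qd = 4039 - 8·485 = 159 and Qs = 4·485 - 1001 = 939.
Quantity traded falls to 159. At Q = 159 the demand price is (4039 - 159)/8 = 485 and the supply price is (1001 + 159)/4 = 290.
Deadweight loss = ½ · (485 - 290) · (679 - 159) = ½ · 195 · 520 = 50700.

50700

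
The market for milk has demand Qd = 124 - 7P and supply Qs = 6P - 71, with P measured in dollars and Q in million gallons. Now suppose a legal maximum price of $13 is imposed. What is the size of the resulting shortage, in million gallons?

Without the control the market clears where 124 - 7P = 6P - 71, i.e. P* = 15 and Q* = 19.
The ceiling of 13 is below the equilibrium price 15, so it binds.
At P = 13: Qd = 124 - 7·13 = 33 and Qs = 6·13 - 71 = 7.
Shortage = Qd - Qs = 33 - 7 = 26.

26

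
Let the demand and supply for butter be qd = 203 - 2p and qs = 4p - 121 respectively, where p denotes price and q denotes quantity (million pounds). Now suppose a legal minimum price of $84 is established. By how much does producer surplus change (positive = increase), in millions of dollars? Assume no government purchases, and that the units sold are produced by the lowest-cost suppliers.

600

Setting quantity demanded equal to quantity supplied, 203 - 2p = 4p - 121, gives p* = 54 and q* = 95.
The floor of 84 is above the equilibrium price 54, so it binds.
At p = 84: qd = 203 - 2·84 = 35 and qs = 4·84 - 121 = 215.
Producer surplus without the control is ½ · (54 - 30.25) · 95 = 1128.125.
With the floor, 35 units are sold at 84. The supply price at q = 35 is 39, so PS = ½ · [(84 - 30.25) + (84 - 39)] · 35 = 1728.125.
Change in producer surplus = 1728.125 - 1128.125 = 600.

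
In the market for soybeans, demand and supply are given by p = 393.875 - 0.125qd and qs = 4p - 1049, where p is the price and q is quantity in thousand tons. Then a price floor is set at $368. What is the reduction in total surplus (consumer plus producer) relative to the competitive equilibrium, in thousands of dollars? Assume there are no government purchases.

3888

Rearranging demand gives qd = 3151 - 8p. Equilibrium: 3151 - 8p = 4p - 1049, so 4200 = 12p and p* = 350, q* = 351.
The floor of 368 is above the equilibrium price 350, so it binds.
At p = 368: qd = 3151 - 8·368 = 207 and qs = 4·368 - 1049 = 423.
Quantity traded falls to 207. At q = 207 the demand price is (3151 - 207)/8 = 368 and the supply price is (1049 + 207)/4 = 314.
Deadweight loss = ½ · (368 - 314) · (351 - 207) = ½ · 54 · 144 = 3888.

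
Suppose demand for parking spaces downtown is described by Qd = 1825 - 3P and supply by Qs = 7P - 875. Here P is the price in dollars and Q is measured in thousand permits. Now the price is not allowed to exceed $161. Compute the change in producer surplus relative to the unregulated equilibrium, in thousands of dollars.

-69051.5

Without the control the market clears where 1825 - 3P = 7P - 875, i.e. P* = 270 and Q* = 1015.
Because the ceiling (161) lies below the market-clearing price, it is binding.
At P = 161: Qd = 1825 - 3·161 = 1342 and Qs = 7·161 - 875 = 252.
Producer surplus without the control is ½ · (270 - 125) · 1015 = 73587.5.
With the ceiling, producers sell 252 units at 161, so PS = ½ · (161 - 125) · 252 = 4536.
Change in producer surplus = 4536 - 73587.5 = -69051.5.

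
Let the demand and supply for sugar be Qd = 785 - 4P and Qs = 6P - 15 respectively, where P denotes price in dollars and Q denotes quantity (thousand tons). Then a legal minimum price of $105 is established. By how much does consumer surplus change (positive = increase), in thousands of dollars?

Without the control the market clears where 785 - 4P = 6P - 15, i.e. P* = 80 and Q* = 465.
The floor of 105 is above the equilibrium price 80, so it binds.
At P = 105: Qd = 785 - 4·105 = 365 and Qs = 6·105 - 15 = 615.
Consumer surplus without the control is ½ · (196.25 - 80) · 465 = 27028.125.
With the floor, consumers buy 365 units at 105, so CS = ½ · (196.25 - 105) · 365 = 16653.125.
Change in consumer surplus = 16653.125 - 27028.125 = -10375.

-10375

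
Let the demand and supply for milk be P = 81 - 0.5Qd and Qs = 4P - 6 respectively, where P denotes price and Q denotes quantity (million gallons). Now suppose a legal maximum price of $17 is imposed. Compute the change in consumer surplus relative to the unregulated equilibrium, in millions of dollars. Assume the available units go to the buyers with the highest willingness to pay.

Rearranging demand gives Qd = 162 - 2P. Equilibrium: 162 - 2P = 4P - 6, so 168 = 6P and P* = 28, Q* = 106.
The ceiling of 17 is below the equilibrium price 28, so it binds.
At P = 17: Qd = 162 - 2·17 = 128 and Qs = 4·17 - 6 = 62.
Consumer surplus without the control is ½ · (81 - 28) · 106 = 2809.
With the ceiling, 62 units are sold at 17 (assume they go to the highest-value buyers). The demand price at Q = 62 is 50, so CS = ½ · [(81 - 17) + (50 - 17)] · 62 = 3007.
Change in consumer surplus = 3007 - 2809 = 198.

198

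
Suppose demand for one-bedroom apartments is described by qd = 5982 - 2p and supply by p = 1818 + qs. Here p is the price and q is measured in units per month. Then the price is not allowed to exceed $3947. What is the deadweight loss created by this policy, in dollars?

0

Rearranging supply gives qs = p - 1818. Without the control the market clears where 5982 - 2p = p - 1818, i.e. p* = 2600 and q* = 782.
Since 3947 is above p* = 2600, the ceiling does not bind and the free-market outcome prevails.
Since the control does not bind, no trades are prevented and deadweight loss is zero.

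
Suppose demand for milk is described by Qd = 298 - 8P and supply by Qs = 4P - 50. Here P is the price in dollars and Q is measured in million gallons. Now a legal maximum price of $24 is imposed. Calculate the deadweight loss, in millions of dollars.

Without the control the market clears where 298 - 8P = 4P - 50, i.e. P* = 29 and Q* = 66.
Because the ceiling (24) lies below the market-clearing price, it is binding.
At P = 24: Qd = 298 - 8·24 = 106 and Qs = 4·24 - 50 = 46.
Quantity traded falls to 46. At Q = 46 the demand price is (298 - 46)/8 = 31.5 and the supply price is (50 + 46)/4 = 24.
Deadweight loss = ½ · (31.5 - 24) · (66 - 46) = ½ · 7.5 · 20 = 75.

75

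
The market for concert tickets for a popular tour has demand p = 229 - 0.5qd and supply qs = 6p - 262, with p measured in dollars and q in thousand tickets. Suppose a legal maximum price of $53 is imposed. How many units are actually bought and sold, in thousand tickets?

56

Rearranging demand gives qd = 458 - 2p. Setting quantity demanded equal to quantity supplied, 458 - 2p = 6p - 262, gives p* = 90 and q* = 278.
Because the ceiling (53) lies below the market-clearing price, it is binding.
At p = 53: qd = 458 - 2·53 = 352 and qs = 6·53 - 262 = 56.
The quantity actually transacted is the short side, supply: 56.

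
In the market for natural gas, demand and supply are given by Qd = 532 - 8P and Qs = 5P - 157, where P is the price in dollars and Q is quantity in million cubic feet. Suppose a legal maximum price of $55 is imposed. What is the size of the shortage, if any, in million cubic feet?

0

In a free market, 532 - 8P = 5P - 157 gives the equilibrium P* = 53, Q* = 108.
The ceiling of 55 is above the equilibrium price 53, so it is not binding; the market clears at P* = 53, Q* = 108.
Since the control does not bind, there is no shortage.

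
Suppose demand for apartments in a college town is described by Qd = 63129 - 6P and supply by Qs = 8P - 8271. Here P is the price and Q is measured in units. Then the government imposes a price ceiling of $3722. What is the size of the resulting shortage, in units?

In a free market, 63129 - 6P = 8P - 8271 gives the equilibrium P* = 5100, Q* = 32529.
Because the ceiling (3722) lies below the market-clearing price, it is binding.
At P = 3722: Qd = 63129 - 6·3722 = 40797 and Qs = 8·3722 - 8271 = 21505.
Shortage = Qd - Qs = 40797 - 21505 = 19292.

19292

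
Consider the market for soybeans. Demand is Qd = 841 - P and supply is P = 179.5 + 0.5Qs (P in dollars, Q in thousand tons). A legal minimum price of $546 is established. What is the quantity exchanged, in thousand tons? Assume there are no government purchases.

Rearranging supply gives Qs = 2P - 359. In a free market, 841 - P = 2P - 359 gives the equilibrium P* = 400, Q* = 441.
Because the floor (546) lies above the market-clearing price, it is binding.
At P = 546: Qd = 841 - 546 = 295 and Qs = 2·546 - 359 = 733.
The quantity actually transacted is the short side, demand: 295.

295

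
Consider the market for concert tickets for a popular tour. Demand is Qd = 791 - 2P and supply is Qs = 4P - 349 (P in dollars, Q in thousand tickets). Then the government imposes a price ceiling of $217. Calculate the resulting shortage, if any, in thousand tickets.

In a free market, 791 - 2P = 4P - 349 gives the equilibrium P* = 190, Q* = 411.
The ceiling of 217 is above the equilibrium price 190, so it is not binding; the market clears at P* = 190, Q* = 411.
Since the control does not bind, there is no shortage.

0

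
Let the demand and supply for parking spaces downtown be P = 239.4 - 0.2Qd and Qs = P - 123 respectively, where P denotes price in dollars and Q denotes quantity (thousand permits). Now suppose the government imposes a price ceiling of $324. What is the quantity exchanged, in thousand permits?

Rearranging demand gives Qd = 1197 - 5P. In a free market, 1197 - 5P = P - 123 gives the equilibrium P* = 220, Q* = 97.
The ceiling of 324 is above the equilibrium price 220, so it is not binding; the market clears at P* = 220, Q* = 97.

97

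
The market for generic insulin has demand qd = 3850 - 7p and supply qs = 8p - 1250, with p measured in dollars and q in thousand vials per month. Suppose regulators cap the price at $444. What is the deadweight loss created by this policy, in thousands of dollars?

0

Equilibrium: 3850 - 7p = 8p - 1250, so 5100 = 15p and p* = 340, q* = 1470.
Since 444 is above p* = 340, the ceiling does not bind and the free-market outcome prevails.
Since the control does not bind, no trades are prevented and deadweight loss is zero.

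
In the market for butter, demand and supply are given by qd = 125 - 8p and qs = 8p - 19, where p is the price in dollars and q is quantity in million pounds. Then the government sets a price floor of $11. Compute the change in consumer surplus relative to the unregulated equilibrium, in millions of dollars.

In a free market, 125 - 8p = 8p - 19 gives the equilibrium p* = 9, q* = 53.
The floor of 11 is above the equilibrium price 9, so it binds.
At p = 11: qd = 125 - 8·11 = 37 and qs = 8·11 - 19 = 69.
Consumer surplus without the control is ½ · (15.625 - 9) · 53 = 175.5625.
With the floor, consumers buy 37 units at 11, so CS = ½ · (15.625 - 11) · 37 = 85.5625.
Change in consumer surplus = 85.5625 - 175.5625 = -90.

-90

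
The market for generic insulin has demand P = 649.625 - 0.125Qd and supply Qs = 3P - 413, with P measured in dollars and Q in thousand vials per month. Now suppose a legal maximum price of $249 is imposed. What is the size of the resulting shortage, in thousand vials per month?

2871

Rearranging demand gives Qd = 5197 - 8P. In a free market, 5197 - 8P = 3P - 413 gives the equilibrium P* = 510, Q* = 1117.
Since 249 < 510, the ceiling is binding.
At P = 249: Qd = 5197 - 8·249 = 3205 and Qs = 3·249 - 413 = 334.
Shortage = Qd - Qs = 3205 - 334 = 2871.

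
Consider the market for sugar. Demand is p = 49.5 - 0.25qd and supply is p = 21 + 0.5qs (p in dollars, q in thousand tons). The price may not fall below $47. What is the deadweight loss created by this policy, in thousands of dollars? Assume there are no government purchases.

Rearranging demand gives qd = 198 - 4p; rearranging supply gives qs = 2p - 42. In a free market, 198 - 4p = 2p - 42 gives the equilibrium p* = 40, q* = 38.
Since 47 > 40, the floor is binding.
At p = 47: qd = 198 - 4·47 = 10 and qs = 2·47 - 42 = 52.
Quantity traded falls to 10. At q = 10 the demand price is (198 - 10)/4 = 47 and the supply price is (42 + 10)/2 = 26.
Deadweight loss = ½ · (47 - 26) · (38 - 10) = ½ · 21 · 28 = 294.

294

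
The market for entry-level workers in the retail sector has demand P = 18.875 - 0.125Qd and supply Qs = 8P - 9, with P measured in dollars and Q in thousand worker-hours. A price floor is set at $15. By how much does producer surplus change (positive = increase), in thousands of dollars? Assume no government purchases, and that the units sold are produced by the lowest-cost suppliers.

55

Rearranging demand gives Qd = 151 - 8P. Equilibrium: 151 - 8P = 8P - 9, so 160 = 16P and P* = 10, Q* = 71.
Because the floor (15) lies above the market-clearing price, it is binding.
At P = 15: Qd = 151 - 8·15 = 31 and Qs = 8·15 - 9 = 111.
Producer surplus without the control is ½ · (10 - 1.125) · 71 = 315.0625.
With the floor, 31 units are sold at 15. The supply price at Q = 31 is 5, so PS = ½ · [(15 - 1.125) + (15 - 5)] · 31 = 370.0625.
Change in producer surplus = 370.0625 - 315.0625 = 55.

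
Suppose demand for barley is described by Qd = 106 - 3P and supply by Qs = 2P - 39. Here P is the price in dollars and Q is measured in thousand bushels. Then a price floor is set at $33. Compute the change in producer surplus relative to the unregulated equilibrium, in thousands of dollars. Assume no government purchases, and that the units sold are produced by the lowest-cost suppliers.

-8

Equilibrium: 106 - 3P = 2P - 39, so 145 = 5P and P* = 29, Q* = 19.
Because the floor (33) lies above the market-clearing price, it is binding.
At P = 33: Qd = 106 - 3·33 = 7 and Qs = 2·33 - 39 = 27.
Producer surplus without the control is ½ · (29 - 19.5) · 19 = 90.25.
With the floor, 7 units are sold at 33. The supply price at Q = 7 is 23, so PS = ½ · [(33 - 19.5) + (33 - 23)] · 7 = 82.25.
Change in producer surplus = 82.25 - 90.25 = -8.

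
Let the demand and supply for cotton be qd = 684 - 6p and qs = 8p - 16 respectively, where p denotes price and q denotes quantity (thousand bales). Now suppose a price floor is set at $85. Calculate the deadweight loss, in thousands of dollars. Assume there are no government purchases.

6431.25

In a free market, 684 - 6p = 8p - 16 gives the equilibrium p* = 50, q* = 384.
Because the floor (85) lies above the market-clearing price, it is binding.
At p = 85: qd = 684 - 6·85 = 174 and qs = 8·85 - 16 = 664.
Quantity traded falls to 174. At q = 174 the demand price is (684 - 174)/6 = 85 and the supply price is (16 + 174)/8 = 23.75.
Deadweight loss = ½ · (85 - 23.75) · (384 - 174) = ½ · 61.25 · 210 = 6431.25.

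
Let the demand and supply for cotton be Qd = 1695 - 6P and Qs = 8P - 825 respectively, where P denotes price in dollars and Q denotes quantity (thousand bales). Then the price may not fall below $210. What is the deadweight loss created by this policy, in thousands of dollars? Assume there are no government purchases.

Without the control the market clears where 1695 - 6P = 8P - 825, i.e. P* = 180 and Q* = 615.
The floor of 210 is above the equilibrium price 180, so it binds.
At P = 210: Qd = 1695 - 6·210 = 435 and Qs = 8·210 - 825 = 855.
Quantity traded falls to 435. At Q = 435 the demand price is (1695 - 435)/6 = 210 and the supply price is (825 + 435)/8 = 157.5.
Deadweight loss = ½ · (210 - 157.5) · (615 - 435) = ½ · 52.5 · 180 = 4725.

4725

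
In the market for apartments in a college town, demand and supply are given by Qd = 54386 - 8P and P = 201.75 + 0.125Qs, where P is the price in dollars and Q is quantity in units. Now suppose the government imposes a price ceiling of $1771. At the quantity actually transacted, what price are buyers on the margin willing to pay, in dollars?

5229

Rearranging supply gives Qs = 8P - 1614. Without the control the market clears where 54386 - 8P = 8P - 1614, i.e. P* = 3500 and Q* = 26386.
Because the ceiling (1771) lies below the market-clearing price, it is binding.
At P = 1771: Qd = 54386 - 8·1771 = 40218 and Qs = 8·1771 - 1614 = 12554.
Only 12554 units reach the market. On the demand curve, the marginal buyer's willingness to pay at Q = 12554 is (54386 - 12554)/8 = 5229.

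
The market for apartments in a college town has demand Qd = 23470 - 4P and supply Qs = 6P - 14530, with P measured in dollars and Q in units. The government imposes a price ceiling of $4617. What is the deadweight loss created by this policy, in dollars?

0

In a free market, 23470 - 4P = 6P - 14530 gives the equilibrium P* = 3800, Q* = 8270.
The ceiling of 4617 is above the equilibrium price 3800, so it is not binding; the market clears at P* = 3800, Q* = 8270.
Since the control does not bind, no trades are prevented and deadweight loss is zero.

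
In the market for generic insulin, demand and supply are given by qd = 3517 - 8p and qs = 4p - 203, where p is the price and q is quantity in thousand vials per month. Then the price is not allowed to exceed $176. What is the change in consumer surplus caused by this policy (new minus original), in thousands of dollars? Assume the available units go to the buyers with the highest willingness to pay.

49178

Without the control the market clears where 3517 - 8p = 4p - 203, i.e. p* = 310 and q* = 1037.
Because the ceiling (176) lies below the market-clearing price, it is binding.
At p = 176: qd = 3517 - 8·176 = 2109 and qs = 4·176 - 203 = 501.
Consumer surplus without the control is ½ · (439.625 - 310) · 1037 = 67210.5625.
With the ceiling, 501 units are sold at 176 (assume they go to the highest-value buyers). The demand price at q = 501 is 377, so CS = ½ · [(439.625 - 176) + (377 - 176)] · 501 = 116388.5625.
Change in consumer surplus = 116388.5625 - 67210.5625 = 49178.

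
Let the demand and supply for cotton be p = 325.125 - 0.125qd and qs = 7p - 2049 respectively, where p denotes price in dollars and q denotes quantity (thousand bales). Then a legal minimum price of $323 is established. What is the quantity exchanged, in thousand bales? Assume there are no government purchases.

Rearranging demand gives qd = 2601 - 8p. Equilibrium: 2601 - 8p = 7p - 2049, so 4650 = 15p and p* = 310, q* = 121.
The floor of 323 is above the equilibrium price 310, so it binds.
At p = 323: qd = 2601 - 8·323 = 17 and qs = 7·323 - 2049 = 212.
The quantity actually transacted is the short side, demand: 17.

17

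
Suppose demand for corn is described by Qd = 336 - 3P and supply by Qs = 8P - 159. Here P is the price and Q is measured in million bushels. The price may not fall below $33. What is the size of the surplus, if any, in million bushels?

0

Without the control the market clears where 336 - 3P = 8P - 159, i.e. P* = 45 and Q* = 201.
Since 33 is below P* = 45, the floor does not bind and the free-market outcome prevails.
Since the control does not bind, there is no surplus.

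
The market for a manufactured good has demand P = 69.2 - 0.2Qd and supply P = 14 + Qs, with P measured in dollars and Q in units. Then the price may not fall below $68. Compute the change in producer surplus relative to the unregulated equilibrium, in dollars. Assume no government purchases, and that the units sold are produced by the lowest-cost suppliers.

Rearranging demand gives Qd = 346 - 5P; rearranging supply gives Qs = P - 14. Setting quantity demanded equal to quantity supplied, 346 - 5P = P - 14, gives P* = 60 and Q* = 46.
The floor of 68 is above the equilibrium price 60, so it binds.
At P = 68: Qd = 346 - 5·68 = 6 and Qs = 68 - 14 = 54.
Producer surplus without the control is ½ · (60 - 14) · 46 = 1058.
With the floor, 6 units are sold at 68. The supply price at Q = 6 is 20, so PS = ½ · [(68 - 14) + (68 - 20)] · 6 = 306.
Change in producer surplus = 306 - 1058 = -752.

-752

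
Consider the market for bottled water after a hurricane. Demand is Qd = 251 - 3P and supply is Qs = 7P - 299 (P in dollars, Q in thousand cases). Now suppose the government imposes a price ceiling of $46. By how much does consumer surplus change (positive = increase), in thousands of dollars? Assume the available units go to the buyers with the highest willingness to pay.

-454.5

In a free market, 251 - 3P = 7P - 299 gives the equilibrium P* = 55, Q* = 86.
The ceiling of 46 is below the equilibrium price 55, so it binds.
At P = 46: Qd = 251 - 3·46 = 113 and Qs = 7·46 - 299 = 23.
Consumer surplus without the control is ½ · (251/3 - 55) · 86 = 3698/3.
With the ceiling, 23 units are sold at 46 (assume they go to the highest-value buyers). The demand price at Q = 23 is 76, so CS = ½ · [(251/3 - 46) + (76 - 46)] · 23 = 4669/6.
Change in consumer surplus = 4669/6 - 3698/3 = -454.5.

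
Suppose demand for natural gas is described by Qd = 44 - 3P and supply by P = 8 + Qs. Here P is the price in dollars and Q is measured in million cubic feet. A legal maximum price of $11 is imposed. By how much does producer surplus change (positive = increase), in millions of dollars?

Rearranging supply gives Qs = P - 8. Without the control the market clears where 44 - 3P = P - 8, i.e. P* = 13 and Q* = 5.
Because the ceiling (11) lies below the market-clearing price, it is binding.
At P = 11: Qd = 44 - 3·11 = 11 and Qs = 11 - 8 = 3.
Producer surplus without the control is ½ · (13 - 8) · 5 = 12.5.
With the ceiling, producers sell 3 units at 11, so PS = ½ · (11 - 8) · 3 = 4.5.
Change in producer surplus = 4.5 - 12.5 = -8.

-8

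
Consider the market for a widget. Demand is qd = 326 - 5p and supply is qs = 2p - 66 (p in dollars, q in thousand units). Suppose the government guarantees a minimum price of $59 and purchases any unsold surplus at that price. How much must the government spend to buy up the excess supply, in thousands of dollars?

1239

In a free market, 326 - 5p = 2p - 66 gives the equilibrium p* = 56, q* = 46.
Because the floor (59) lies above the market-clearing price, it is binding.
At p = 59: qd = 326 - 5·59 = 31 and qs = 2·59 - 66 = 52.
Surplus = qs - qd = 21.
Government expenditure = surplus × support price = 21 × 59 = 1239.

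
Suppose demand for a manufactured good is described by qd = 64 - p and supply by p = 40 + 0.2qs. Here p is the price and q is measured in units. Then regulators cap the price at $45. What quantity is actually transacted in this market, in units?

Rearranging supply gives qs = 5p - 200. Without the control the market clears where 64 - p = 5p - 200, i.e. p* = 44 and q* = 20.
Since 45 is above p* = 44, the ceiling does not bind and the free-market outcome prevails.

20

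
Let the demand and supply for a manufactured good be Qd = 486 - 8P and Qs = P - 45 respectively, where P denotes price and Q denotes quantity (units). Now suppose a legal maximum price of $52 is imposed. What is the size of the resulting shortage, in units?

63

Setting quantity demanded equal to quantity supplied, 486 - 8P = P - 45, gives P* = 59 and Q* = 14.
Because the ceiling (52) lies below the market-clearing price, it is binding.
At P = 52: Qd = 486 - 8·52 = 70 and Qs = 52 - 45 = 7.
Shortage = Qd - Qs = 70 - 7 = 63.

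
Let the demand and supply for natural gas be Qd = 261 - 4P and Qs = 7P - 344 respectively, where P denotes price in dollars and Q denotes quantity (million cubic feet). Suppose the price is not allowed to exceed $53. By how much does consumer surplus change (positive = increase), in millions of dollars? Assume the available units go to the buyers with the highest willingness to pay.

Equilibrium: 261 - 4P = 7P - 344, so 605 = 11P and P* = 55, Q* = 41.
The ceiling of 53 is below the equilibrium price 55, so it binds.
At P = 53: Qd = 261 - 4·53 = 49 and Qs = 7·53 - 344 = 27.
Consumer surplus without the control is ½ · (65.25 - 55) · 41 = 210.125.
With the ceiling, 27 units are sold at 53 (assume they go to the highest-value buyers). The demand price at Q = 27 is 58.5, so CS = ½ · [(65.25 - 53) + (58.5 - 53)] · 27 = 239.625.
Change in consumer surplus = 239.625 - 210.125 = 29.5.

29.5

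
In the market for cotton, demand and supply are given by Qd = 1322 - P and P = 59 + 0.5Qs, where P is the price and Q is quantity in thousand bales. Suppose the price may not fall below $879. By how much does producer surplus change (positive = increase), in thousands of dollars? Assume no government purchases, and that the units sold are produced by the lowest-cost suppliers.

136956.75

Rearranging supply gives Qs = 2P - 118. Without the control the market clears where 1322 - P = 2P - 118, i.e. P* = 480 and Q* = 842.
The floor of 879 is above the equilibrium price 480, so it binds.
At P = 879: Qd = 1322 - 879 = 443 and Qs = 2·879 - 118 = 1640.
Producer surplus without the control is ½ · (480 - 59) · 842 = 177241.
With the floor, 443 units are sold at 879. The supply price at Q = 443 is 280.5, so PS = ½ · [(879 - 59) + (879 - 280.5)] · 443 = 314197.75.
Change in producer surplus = 314197.75 - 177241 = 136956.75.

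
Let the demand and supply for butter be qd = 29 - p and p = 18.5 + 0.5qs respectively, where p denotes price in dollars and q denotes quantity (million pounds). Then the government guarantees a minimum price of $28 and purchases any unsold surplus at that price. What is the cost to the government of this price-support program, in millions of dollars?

Rearranging supply gives qs = 2p - 37. Without the control the market clears where 29 - p = 2p - 37, i.e. p* = 22 and q* = 7.
Because the floor (28) lies above the market-clearing price, it is binding.
At p = 28: qd = 29 - 28 = 1 and qs = 2·28 - 37 = 19.
Surplus = qs - qd = 18.
Government expenditure = surplus × support price = 18 × 28 = 504.

504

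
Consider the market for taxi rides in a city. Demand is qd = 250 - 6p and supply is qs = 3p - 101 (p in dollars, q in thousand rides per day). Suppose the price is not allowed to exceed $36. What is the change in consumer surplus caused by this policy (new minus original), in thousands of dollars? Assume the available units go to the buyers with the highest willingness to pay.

14.25

Equilibrium: 250 - 6p = 3p - 101, so 351 = 9p and p* = 39, q* = 16.
The ceiling of 36 is below the equilibrium price 39, so it binds.
At p = 36: qd = 250 - 6·36 = 34 and qs = 3·36 - 101 = 7.
Consumer surplus without the control is ½ · (125/3 - 39) · 16 = 64/3.
With the ceiling, 7 units are sold at 36 (assume they go to the highest-value buyers). The demand price at q = 7 is 40.5, so CS = ½ · [(125/3 - 36) + (40.5 - 36)] · 7 = 427/12.
Change in consumer surplus = 427/12 - 64/3 = 14.25.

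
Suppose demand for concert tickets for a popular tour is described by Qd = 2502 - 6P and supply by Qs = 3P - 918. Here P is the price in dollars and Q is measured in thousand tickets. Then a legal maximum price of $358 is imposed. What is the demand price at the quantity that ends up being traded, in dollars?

In a free market, 2502 - 6P = 3P - 918 gives the equilibrium P* = 380, Q* = 222.
Since 358 < 380, the ceiling is binding.
At P = 358: Qd = 2502 - 6·358 = 354 and Qs = 3·358 - 918 = 156.
Only 156 units reach the market. On the demand curve, the marginal buyer's willingness to pay at Q = 156 is (2502 - 156)/6 = 391.

391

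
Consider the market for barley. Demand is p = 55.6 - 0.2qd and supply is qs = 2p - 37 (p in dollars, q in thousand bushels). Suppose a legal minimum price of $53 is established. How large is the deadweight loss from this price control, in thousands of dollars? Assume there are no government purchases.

560

Rearranging demand gives qd = 278 - 5p. In a free market, 278 - 5p = 2p - 37 gives the equilibrium p* = 45, q* = 53.
The floor of 53 is above the equilibrium price 45, so it binds.
At p = 53: qd = 278 - 5·53 = 13 and qs = 2·53 - 37 = 69.
Quantity traded falls to 13. At q = 13 the demand price is (278 - 13)/5 = 53 and the supply price is (37 + 13)/2 = 25.
Deadweight loss = ½ · (53 - 25) · (53 - 13) = ½ · 28 · 40 = 560.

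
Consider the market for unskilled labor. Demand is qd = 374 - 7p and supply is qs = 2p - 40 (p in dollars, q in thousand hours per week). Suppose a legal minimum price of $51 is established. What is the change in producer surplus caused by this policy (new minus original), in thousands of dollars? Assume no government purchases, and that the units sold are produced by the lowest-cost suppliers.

-221.25

Setting quantity demanded equal to quantity supplied, 374 - 7p = 2p - 40, gives p* = 46 and q* = 52.
Because the floor (51) lies above the market-clearing price, it is binding.
At p = 51: qd = 374 - 7·51 = 17 and qs = 2·51 - 40 = 62.
Producer surplus without the control is ½ · (46 - 20) · 52 = 676.
With the floor, 17 units are sold at 51. The supply price at q = 17 is 28.5, so PS = ½ · [(51 - 20) + (51 - 28.5)] · 17 = 454.75.
Change in producer surplus = 454.75 - 676 = -221.25.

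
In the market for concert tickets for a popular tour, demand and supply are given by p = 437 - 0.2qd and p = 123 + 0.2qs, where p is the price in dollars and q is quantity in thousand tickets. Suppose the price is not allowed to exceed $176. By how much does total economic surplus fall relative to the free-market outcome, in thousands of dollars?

Rearranging demand gives qd = 2185 - 5p; rearranging supply gives qs = 5p - 615. Setting quantity demanded equal to quantity supplied, 2185 - 5p = 5p - 615, gives p* = 280 and q* = 785.
Since 176 < 280, the ceiling is binding.
At p = 176: qd = 2185 - 5·176 = 1305 and qs = 5·176 - 615 = 265.
Quantity traded falls to 265. At q = 265 the demand price is (2185 - 265)/5 = 384 and the supply price is (615 + 265)/5 = 176.
Deadweight loss = ½ · (384 - 176) · (785 - 265) = ½ · 208 · 520 = 54080.

54080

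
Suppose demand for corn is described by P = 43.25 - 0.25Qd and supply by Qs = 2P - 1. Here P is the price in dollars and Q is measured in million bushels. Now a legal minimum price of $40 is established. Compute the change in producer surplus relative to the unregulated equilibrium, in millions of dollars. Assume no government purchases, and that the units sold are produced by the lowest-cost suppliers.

Rearranging demand gives Qd = 173 - 4P. In a free market, 173 - 4P = 2P - 1 gives the equilibrium P* = 29, Q* = 57.
The floor of 40 is above the equilibrium price 29, so it binds.
At P = 40: Qd = 173 - 4·40 = 13 and Qs = 2·40 - 1 = 79.
Producer surplus without the control is ½ · (29 - 0.5) · 57 = 812.25.
With the floor, 13 units are sold at 40. The supply price at Q = 13 is 7, so PS = ½ · [(40 - 0.5) + (40 - 7)] · 13 = 471.25.
Change in producer surplus = 471.25 - 812.25 = -341.

-341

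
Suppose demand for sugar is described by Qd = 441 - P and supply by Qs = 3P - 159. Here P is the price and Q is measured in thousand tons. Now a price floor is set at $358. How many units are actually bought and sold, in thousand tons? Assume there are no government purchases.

83

Equilibrium: 441 - P = 3P - 159, so 600 = 4P and P* = 150, Q* = 291.
Since 358 > 150, the floor is binding.
At P = 358: Qd = 441 - 358 = 83 and Qs = 3·358 - 159 = 915.
The quantity actually transacted is the short side, demand: 83.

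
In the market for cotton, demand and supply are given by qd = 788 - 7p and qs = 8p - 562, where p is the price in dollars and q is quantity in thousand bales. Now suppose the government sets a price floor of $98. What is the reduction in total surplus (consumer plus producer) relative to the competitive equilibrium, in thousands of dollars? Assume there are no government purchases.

420

In a free market, 788 - 7p = 8p - 562 gives the equilibrium p* = 90, q* = 158.
Because the floor (98) lies above the market-clearing price, it is binding.
At p = 98: qd = 788 - 7·98 = 102 and qs = 8·98 - 562 = 222.
Quantity traded falls to 102. At q = 102 the demand price is (788 - 102)/7 = 98 and the supply price is (562 + 102)/8 = 83.
Deadweight loss = ½ · (98 - 83) · (158 - 102) = ½ · 15 · 56 = 420.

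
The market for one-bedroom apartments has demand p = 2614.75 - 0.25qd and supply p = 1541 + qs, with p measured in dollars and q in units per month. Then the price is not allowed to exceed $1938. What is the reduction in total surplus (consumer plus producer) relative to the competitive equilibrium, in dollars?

133402.5

Rearranging demand gives qd = 10459 - 4p; rearranging supply gives qs = p - 1541. In a free market, 10459 - 4p = p - 1541 gives the equilibrium p* = 2400, q* = 859.
The ceiling of 1938 is below the equilibrium price 2400, so it binds.
At p = 1938: qd = 10459 - 4·1938 = 2707 and qs = 1938 - 1541 = 397.
Quantity traded falls to 397. At q = 397 the demand price is (10459 - 397)/4 = 2515.5 and the supply price is 1541 + 397 = 1938.
Deadweight loss = ½ · (2515.5 - 1938) · (859 - 397) = ½ · 577.5 · 462 = 133402.5.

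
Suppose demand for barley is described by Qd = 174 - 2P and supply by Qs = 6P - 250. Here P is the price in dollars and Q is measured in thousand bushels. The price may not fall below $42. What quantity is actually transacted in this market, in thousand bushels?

68

Without the control the market clears where 174 - 2P = 6P - 250, i.e. P* = 53 and Q* = 68.
The floor of 42 is below the equilibrium price 53, so it is not binding; the market clears at P* = 53, Q* = 68.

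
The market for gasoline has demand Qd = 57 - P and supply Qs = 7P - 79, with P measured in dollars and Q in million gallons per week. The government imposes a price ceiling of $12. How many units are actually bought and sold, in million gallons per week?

5

Without the control the market clears where 57 - P = 7P - 79, i.e. P* = 17 and Q* = 40.
Since 12 < 17, the ceiling is binding.
At P = 12: Qd = 57 - 12 = 45 and Qs = 7·12 - 79 = 5.
The quantity actually transacted is the short side, supply: 5.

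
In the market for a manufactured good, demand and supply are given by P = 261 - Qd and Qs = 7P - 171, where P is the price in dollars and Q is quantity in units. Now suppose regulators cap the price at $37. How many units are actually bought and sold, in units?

88

Rearranging demand gives Qd = 261 - P. Equilibrium: 261 - P = 7P - 171, so 432 = 8P and P* = 54, Q* = 207.
Because the ceiling (37) lies below the market-clearing price, it is binding.
At P = 37: Qd = 261 - 37 = 224 and Qs = 7·37 - 171 = 88.
The quantity actually transacted is the short side, supply: 88.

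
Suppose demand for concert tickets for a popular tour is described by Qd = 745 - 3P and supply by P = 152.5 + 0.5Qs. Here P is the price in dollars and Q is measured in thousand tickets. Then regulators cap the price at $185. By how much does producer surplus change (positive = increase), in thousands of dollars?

-2250

Rearranging supply gives Qs = 2P - 305. Setting quantity demanded equal to quantity supplied, 745 - 3P = 2P - 305, gives P* = 210 and Q* = 115.
The ceiling of 185 is below the equilibrium price 210, so it binds.
At P = 185: Qd = 745 - 3·185 = 190 and Qs = 2·185 - 305 = 65.
Producer surplus without the control is ½ · (210 - 152.5) · 115 = 3306.25.
With the ceiling, producers sell 65 units at 185, so PS = ½ · (185 - 152.5) · 65 = 1056.25.
Change in producer surplus = 1056.25 - 3306.25 = -2250.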